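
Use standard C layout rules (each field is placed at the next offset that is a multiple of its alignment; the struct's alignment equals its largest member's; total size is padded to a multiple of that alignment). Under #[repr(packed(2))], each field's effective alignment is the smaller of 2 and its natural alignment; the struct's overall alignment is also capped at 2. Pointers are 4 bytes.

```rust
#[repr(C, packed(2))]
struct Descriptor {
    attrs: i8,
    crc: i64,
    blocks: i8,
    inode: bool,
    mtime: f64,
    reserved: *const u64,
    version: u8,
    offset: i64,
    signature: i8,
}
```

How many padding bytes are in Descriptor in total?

3

0..1  attrs  (1B, 1-aligned)
1..2  -- padding (1B)
2..10  crc  (8B, 2-aligned)
10..11  blocks  (1B, 1-aligned)
11..12  inode  (1B, 1-aligned)
12..20  mtime  (8B, 2-aligned)
20..24  reserved  (4B, 2-aligned)
24..25  version  (1B, 1-aligned)
25..26  -- padding (1B)
26..34  offset  (8B, 2-aligned)
34..35  signature  (1B, 1-aligned)
35..36  -- tail padding (1B)
sizeof = 36, alignof = 2
data bytes 33, size 36 → padding 3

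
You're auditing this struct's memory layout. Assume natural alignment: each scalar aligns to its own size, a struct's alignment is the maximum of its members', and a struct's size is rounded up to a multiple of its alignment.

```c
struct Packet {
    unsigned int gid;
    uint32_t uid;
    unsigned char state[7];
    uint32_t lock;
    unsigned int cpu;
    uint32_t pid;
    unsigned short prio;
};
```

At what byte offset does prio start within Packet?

gid at 0 (size 4, align 4) → ends 4
uid at 4 (size 4, align 4) → ends 8
state at 8 (size 7, align 1) → ends 15
pad 1 to align 4 for lock
lock at 16 (size 4, align 4) → ends 20
cpu at 20 (size 4, align 4) → ends 24
pid at 24 (size 4, align 4) → ends 28
prio at 28 (size 2, align 2) → ends 30

28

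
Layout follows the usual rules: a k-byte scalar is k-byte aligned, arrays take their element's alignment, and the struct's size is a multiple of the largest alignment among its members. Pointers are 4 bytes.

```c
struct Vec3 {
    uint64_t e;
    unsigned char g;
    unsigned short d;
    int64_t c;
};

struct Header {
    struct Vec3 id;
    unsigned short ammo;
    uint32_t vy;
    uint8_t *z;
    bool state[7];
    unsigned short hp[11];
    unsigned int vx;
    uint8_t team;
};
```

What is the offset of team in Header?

Vec3: 0..8  e  (8B, 8-aligned); 8..9  g  (1B, 1-aligned); 9..10  -- padding (1B); 10..12  d  (2B, 2-aligned); 12..16  -- padding (4B); 16..24  c  (8B, 8-aligned); sizeof = 24, alignof = 8
0..24  id  (24B, 8-aligned)
24..26  ammo  (2B, 2-aligned)
26..28  -- padding (2B)
28..32  vy  (4B, 4-aligned)
32..36  z  (4B, 4-aligned)
36..43  state  (7B, 1-aligned)
43..44  -- padding (1B)
44..66  hp  (22B, 2-aligned)
66..68  -- padding (2B)
68..72  vx  (4B, 4-aligned)
72..73  team  (1B, 1-aligned)

72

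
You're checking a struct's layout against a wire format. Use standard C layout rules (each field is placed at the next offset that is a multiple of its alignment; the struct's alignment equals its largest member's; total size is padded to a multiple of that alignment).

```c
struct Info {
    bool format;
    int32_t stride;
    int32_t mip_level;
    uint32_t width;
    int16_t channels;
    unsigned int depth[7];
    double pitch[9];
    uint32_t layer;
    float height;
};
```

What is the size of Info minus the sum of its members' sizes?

0..1  format  (1B, 1-aligned)
1..4  -- padding (3B)
4..8  stride  (4B, 4-aligned)
8..12  mip_level  (4B, 4-aligned)
12..16  width  (4B, 4-aligned)
16..18  channels  (2B, 2-aligned)
18..20  -- padding (2B)
20..48  depth  (28B, 4-aligned)
48..120  pitch  (72B, 8-aligned)
120..124  layer  (4B, 4-aligned)
124..128  height  (4B, 4-aligned)
sizeof = 128, alignof = 8
data bytes 123, size 128 → padding 5

5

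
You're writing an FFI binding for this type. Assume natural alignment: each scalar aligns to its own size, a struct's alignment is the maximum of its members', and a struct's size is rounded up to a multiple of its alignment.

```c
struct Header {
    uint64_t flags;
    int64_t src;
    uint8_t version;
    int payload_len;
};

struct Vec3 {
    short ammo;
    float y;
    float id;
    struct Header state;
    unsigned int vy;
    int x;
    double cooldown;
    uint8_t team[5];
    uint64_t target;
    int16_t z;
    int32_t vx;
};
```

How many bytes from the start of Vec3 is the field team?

56

Header: @0: flags [8B, align 8] → 8; @8: src [8B, align 8] → 16; @16: version [1B, align 1] → 17; +3 pad (align 4); @20: payload_len [4B, align 4] → 24; size 24, align 8
@0: ammo [2B, align 2] → 2
+2 pad (align 4)
@4: y [4B, align 4] → 8
@8: id [4B, align 4] → 12
+4 pad (align 8)
@16: state [24B, align 8] → 40
@40: vy [4B, align 4] → 44
@44: x [4B, align 4] → 48
@48: cooldown [8B, align 8] → 56
@56: team [5B, align 1] → 61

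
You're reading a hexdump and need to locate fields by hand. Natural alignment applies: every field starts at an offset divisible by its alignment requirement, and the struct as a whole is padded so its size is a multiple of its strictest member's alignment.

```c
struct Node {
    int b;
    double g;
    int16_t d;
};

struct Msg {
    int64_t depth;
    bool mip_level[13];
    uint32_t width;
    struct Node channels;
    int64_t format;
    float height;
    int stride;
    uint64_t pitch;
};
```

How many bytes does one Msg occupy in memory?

80 bytes

Node: 0..4  b  (4B, 4-aligned); 4..8  -- padding (4B); 8..16  g  (8B, 8-aligned); 16..18  d  (2B, 2-aligned); 18..24  -- tail padding (6B); sizeof = 24, alignof = 8
0..8  depth  (8B, 8-aligned)
8..21  mip_level  (13B, 1-aligned)
21..24  -- padding (3B)
24..28  width  (4B, 4-aligned)
28..32  -- padding (4B)
32..56  channels  (24B, 8-aligned)
56..64  format  (8B, 8-aligned)
64..68  height  (4B, 4-aligned)
68..72  stride  (4B, 4-aligned)
72..80  pitch  (8B, 8-aligned)
sizeof = 80, alignof = 8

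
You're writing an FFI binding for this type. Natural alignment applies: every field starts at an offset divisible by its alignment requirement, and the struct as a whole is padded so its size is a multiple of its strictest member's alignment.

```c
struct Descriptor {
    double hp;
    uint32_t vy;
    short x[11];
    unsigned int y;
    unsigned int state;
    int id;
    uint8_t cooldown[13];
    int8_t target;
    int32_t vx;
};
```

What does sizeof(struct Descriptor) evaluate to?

72

@0: hp [8B, align 8] → 8
@8: vy [4B, align 4] → 12
@12: x [22B, align 2] → 34
+2 pad (align 4)
@36: y [4B, align 4] → 40
@40: state [4B, align 4] → 44
@44: id [4B, align 4] → 48
@48: cooldown [13B, align 1] → 61
@61: target [1B, align 1] → 62
+2 pad (align 4)
@64: vx [4B, align 4] → 68
+4 tail pad (align 8)
size 72, align 8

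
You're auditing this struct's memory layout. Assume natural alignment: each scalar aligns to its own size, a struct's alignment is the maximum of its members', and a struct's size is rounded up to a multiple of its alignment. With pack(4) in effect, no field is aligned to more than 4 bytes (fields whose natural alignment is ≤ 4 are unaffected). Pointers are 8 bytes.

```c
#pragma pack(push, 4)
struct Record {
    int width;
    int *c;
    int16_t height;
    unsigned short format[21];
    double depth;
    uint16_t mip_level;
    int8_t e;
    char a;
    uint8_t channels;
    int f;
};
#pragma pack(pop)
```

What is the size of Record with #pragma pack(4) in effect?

0..4  width  (4B, 4-aligned)
4..12  c  (8B, 4-aligned)
12..14  height  (2B, 2-aligned)
14..56  format  (42B, 2-aligned)
56..64  depth  (8B, 4-aligned)
64..66  mip_level  (2B, 2-aligned)
66..67  e  (1B, 1-aligned)
67..68  a  (1B, 1-aligned)
68..69  channels  (1B, 1-aligned)
69..72  -- padding (3B)
72..76  f  (4B, 4-aligned)
sizeof = 76, alignof = 4

76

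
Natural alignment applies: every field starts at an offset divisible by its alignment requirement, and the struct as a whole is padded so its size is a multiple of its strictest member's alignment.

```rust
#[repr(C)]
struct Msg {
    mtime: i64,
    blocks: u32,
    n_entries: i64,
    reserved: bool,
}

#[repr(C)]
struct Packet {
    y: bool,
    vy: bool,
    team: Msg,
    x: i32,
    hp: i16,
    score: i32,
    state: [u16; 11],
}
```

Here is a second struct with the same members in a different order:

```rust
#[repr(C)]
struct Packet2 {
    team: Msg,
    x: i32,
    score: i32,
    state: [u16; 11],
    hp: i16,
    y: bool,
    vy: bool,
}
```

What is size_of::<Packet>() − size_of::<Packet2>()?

8

Msg: @0: mtime [8B, align 8] → 8; @8: blocks [4B, align 4] → 12; +4 pad (align 8); @16: n_entries [8B, align 8] → 24; @24: reserved [1B, align 1] → 25; +7 tail pad (align 8); size 32, align 8
@0: y [1B, align 1] → 1
@1: vy [1B, align 1] → 2
+6 pad (align 8)
@8: team [32B, align 8] → 40
@40: x [4B, align 4] → 44
@44: hp [2B, align 2] → 46
+2 pad (align 4)
@48: score [4B, align 4] → 52
@52: state [22B, align 2] → 74
+6 tail pad (align 8)
size 80, align 8
— Packet2 —
@0: team [32B, align 8] → 32
@32: x [4B, align 4] → 36
@36: score [4B, align 4] → 40
@40: state [22B, align 2] → 62
@62: hp [2B, align 2] → 64
@64: y [1B, align 1] → 65
@65: vy [1B, align 1] → 66
+6 tail pad (align 8)
size 72, align 8
80 − 72 = 8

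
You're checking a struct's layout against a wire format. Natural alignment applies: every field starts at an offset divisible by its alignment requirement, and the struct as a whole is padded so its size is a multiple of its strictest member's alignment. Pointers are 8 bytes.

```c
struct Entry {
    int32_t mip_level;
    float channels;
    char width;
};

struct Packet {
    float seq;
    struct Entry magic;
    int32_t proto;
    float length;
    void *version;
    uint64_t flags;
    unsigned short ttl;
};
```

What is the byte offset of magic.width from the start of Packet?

Entry: mip_level at 0 (size 4, align 4) → ends 4; channels at 4 (size 4, align 4) → ends 8; width at 8 (size 1, align 1) → ends 9; tail pad 3 to reach multiple of 4; total 12 bytes, alignment 4
seq at 0 (size 4, align 4) → ends 4
magic at 4 (size 12, align 4) → ends 16
within Entry: width at 8
4 + 8 = 12

12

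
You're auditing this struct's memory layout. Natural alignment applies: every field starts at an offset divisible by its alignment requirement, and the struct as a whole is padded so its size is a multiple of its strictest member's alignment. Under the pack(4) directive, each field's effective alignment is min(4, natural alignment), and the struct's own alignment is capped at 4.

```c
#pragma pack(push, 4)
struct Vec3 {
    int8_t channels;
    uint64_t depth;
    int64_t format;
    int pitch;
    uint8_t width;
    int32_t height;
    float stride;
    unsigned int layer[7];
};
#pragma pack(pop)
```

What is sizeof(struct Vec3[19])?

@0: channels [1B, align 1] → 1
+3 pad (align 4)
@4: depth [8B, align 4] → 12
@12: format [8B, align 4] → 20
@20: pitch [4B, align 4] → 24
@24: width [1B, align 1] → 25
+3 pad (align 4)
@28: height [4B, align 4] → 32
@32: stride [4B, align 4] → 36
@36: layer [28B, align 4] → 64
size 64, align 4
array of 19: 19 × 64 = 1216

1216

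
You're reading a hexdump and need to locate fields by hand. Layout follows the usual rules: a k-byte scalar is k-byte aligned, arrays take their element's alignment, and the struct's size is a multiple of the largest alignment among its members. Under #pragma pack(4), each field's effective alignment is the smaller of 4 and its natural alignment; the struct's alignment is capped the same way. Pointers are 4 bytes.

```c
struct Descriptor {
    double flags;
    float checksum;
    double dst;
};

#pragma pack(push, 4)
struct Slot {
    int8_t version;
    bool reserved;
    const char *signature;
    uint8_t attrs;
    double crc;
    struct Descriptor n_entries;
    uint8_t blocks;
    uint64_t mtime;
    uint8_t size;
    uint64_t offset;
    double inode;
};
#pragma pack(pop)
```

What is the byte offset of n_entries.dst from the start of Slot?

36

Descriptor: flags at 0 (size 8, align 8) → ends 8; checksum at 8 (size 4, align 4) → ends 12; pad 4 to align 8 for dst; dst at 16 (size 8, align 8) → ends 24; total 24 bytes, alignment 8
version at 0 (size 1, align 1) → ends 1
reserved at 1 (size 1, align 1) → ends 2
pad 2 to align 4 for signature
signature at 4 (size 4, align 4) → ends 8
attrs at 8 (size 1, align 1) → ends 9
pad 3 to align 4 for crc
crc at 12 (size 8, align 4) → ends 20
n_entries at 20 (size 24, align 4) → ends 44
within Descriptor: dst at 16
20 + 16 = 36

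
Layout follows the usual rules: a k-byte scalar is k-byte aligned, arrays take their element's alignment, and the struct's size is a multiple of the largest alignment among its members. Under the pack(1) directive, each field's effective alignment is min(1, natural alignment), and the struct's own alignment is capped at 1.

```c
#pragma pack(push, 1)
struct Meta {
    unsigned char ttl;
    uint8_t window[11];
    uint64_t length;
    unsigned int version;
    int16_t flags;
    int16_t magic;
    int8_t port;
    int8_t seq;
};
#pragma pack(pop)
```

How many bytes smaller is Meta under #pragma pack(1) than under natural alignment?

10

natural layout:
  0..1  ttl  (1B, 1-aligned)
  1..12  window  (11B, 1-aligned)
  12..16  -- padding (4B)
  16..24  length  (8B, 8-aligned)
  24..28  version  (4B, 4-aligned)
  28..30  flags  (2B, 2-aligned)
  30..32  magic  (2B, 2-aligned)
  32..33  port  (1B, 1-aligned)
  33..34  seq  (1B, 1-aligned)
  34..40  -- tail padding (6B)
  sizeof = 40, alignof = 8
packed(1) layout:
  0..1  ttl  (1B, 1-aligned)
  1..12  window  (11B, 1-aligned)
  12..20  length  (8B, 1-aligned)
  20..24  version  (4B, 1-aligned)
  24..26  flags  (2B, 1-aligned)
  26..28  magic  (2B, 1-aligned)
  28..29  port  (1B, 1-aligned)
  29..30  seq  (1B, 1-aligned)
  sizeof = 30, alignof = 1
40 − 30 = 10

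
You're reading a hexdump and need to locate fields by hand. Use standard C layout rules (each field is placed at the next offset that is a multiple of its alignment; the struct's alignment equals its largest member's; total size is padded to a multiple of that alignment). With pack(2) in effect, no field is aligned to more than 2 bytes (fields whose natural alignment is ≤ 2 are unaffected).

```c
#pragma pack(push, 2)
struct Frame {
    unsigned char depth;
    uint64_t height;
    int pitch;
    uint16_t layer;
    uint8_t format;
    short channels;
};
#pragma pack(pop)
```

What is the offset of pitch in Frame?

@0: depth [1B, align 1] → 1
+1 pad (align 2)
@2: height [8B, align 2] → 10
@10: pitch [4B, align 2] → 14

10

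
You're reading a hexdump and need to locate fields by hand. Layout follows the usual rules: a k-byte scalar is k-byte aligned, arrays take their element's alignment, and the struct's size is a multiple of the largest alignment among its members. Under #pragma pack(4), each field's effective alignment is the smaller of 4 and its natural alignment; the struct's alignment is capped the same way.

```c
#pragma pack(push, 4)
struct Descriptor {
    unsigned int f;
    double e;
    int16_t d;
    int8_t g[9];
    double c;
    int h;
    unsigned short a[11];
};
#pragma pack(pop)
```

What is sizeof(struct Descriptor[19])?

1140

@0: f [4B, align 4] → 4
@4: e [8B, align 4] → 12
@12: d [2B, align 2] → 14
@14: g [9B, align 1] → 23
+1 pad (align 4)
@24: c [8B, align 4] → 32
@32: h [4B, align 4] → 36
@36: a [22B, align 2] → 58
+2 tail pad (align 4)
size 60, align 4
array of 19: 19 × 60 = 1140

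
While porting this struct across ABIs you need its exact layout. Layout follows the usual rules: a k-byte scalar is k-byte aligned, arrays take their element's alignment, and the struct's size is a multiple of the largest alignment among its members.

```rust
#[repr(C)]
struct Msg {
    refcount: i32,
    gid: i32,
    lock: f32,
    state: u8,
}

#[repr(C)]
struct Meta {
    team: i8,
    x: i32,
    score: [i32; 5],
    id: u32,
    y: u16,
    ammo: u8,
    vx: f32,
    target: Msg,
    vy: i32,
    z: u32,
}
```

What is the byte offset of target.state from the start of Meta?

52

Msg: @0: refcount [4B, align 4] → 4; @4: gid [4B, align 4] → 8; @8: lock [4B, align 4] → 12; @12: state [1B, align 1] → 13; +3 tail pad (align 4); size 16, align 4
@0: team [1B, align 1] → 1
+3 pad (align 4)
@4: x [4B, align 4] → 8
@8: score [20B, align 4] → 28
@28: id [4B, align 4] → 32
@32: y [2B, align 2] → 34
@34: ammo [1B, align 1] → 35
+1 pad (align 4)
@36: vx [4B, align 4] → 40
@40: target [16B, align 4] → 56
within Msg: state at 12
40 + 12 = 52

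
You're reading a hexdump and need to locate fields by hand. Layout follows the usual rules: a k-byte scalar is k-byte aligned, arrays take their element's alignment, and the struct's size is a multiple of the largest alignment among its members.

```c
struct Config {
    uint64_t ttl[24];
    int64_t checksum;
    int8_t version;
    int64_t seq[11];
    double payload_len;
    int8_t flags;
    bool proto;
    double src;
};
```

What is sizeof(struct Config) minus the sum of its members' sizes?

13

ttl at 0 (size 192, align 8) → ends 192
checksum at 192 (size 8, align 8) → ends 200
version at 200 (size 1, align 1) → ends 201
pad 7 to align 8 for seq
seq at 208 (size 88, align 8) → ends 296
payload_len at 296 (size 8, align 8) → ends 304
flags at 304 (size 1, align 1) → ends 305
proto at 305 (size 1, align 1) → ends 306
pad 6 to align 8 for src
src at 312 (size 8, align 8) → ends 320
total 320 bytes, alignment 8
data bytes 307, size 320 → padding 13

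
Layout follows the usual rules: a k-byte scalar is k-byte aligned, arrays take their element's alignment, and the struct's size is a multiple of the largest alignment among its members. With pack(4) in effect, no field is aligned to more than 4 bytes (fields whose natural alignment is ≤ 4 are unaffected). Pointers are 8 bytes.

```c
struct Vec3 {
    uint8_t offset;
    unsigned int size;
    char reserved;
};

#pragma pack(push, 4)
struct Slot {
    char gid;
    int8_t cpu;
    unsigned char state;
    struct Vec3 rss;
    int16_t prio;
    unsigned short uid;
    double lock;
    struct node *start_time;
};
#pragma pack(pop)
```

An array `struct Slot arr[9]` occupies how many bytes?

Vec3: @0: offset [1B, align 1] → 1; +3 pad (align 4); @4: size [4B, align 4] → 8; @8: reserved [1B, align 1] → 9; +3 tail pad (align 4); size 12, align 4
@0: gid [1B, align 1] → 1
@1: cpu [1B, align 1] → 2
@2: state [1B, align 1] → 3
+1 pad (align 4)
@4: rss [12B, align 4] → 16
@16: prio [2B, align 2] → 18
@18: uid [2B, align 2] → 20
@20: lock [8B, align 4] → 28
@28: start_time [8B, align 4] → 36
size 36, align 4
array of 9: 9 × 36 = 324

324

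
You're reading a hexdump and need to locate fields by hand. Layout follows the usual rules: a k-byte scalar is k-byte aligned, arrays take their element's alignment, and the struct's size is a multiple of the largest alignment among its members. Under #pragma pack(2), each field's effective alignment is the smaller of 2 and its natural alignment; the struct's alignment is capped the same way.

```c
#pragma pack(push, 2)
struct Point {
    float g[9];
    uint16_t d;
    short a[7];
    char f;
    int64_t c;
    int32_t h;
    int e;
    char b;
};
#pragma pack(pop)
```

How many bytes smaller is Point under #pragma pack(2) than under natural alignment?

natural layout:
  0..36  g  (36B, 4-aligned)
  36..38  d  (2B, 2-aligned)
  38..52  a  (14B, 2-aligned)
  52..53  f  (1B, 1-aligned)
  53..56  -- padding (3B)
  56..64  c  (8B, 8-aligned)
  64..68  h  (4B, 4-aligned)
  68..72  e  (4B, 4-aligned)
  72..73  b  (1B, 1-aligned)
  73..80  -- tail padding (7B)
  sizeof = 80, alignof = 8
packed(2) layout:
  0..36  g  (36B, 2-aligned)
  36..38  d  (2B, 2-aligned)
  38..52  a  (14B, 2-aligned)
  52..53  f  (1B, 1-aligned)
  53..54  -- padding (1B)
  54..62  c  (8B, 2-aligned)
  62..66  h  (4B, 2-aligned)
  66..70  e  (4B, 2-aligned)
  70..71  b  (1B, 1-aligned)
  71..72  -- tail padding (1B)
  sizeof = 72, alignof = 2
80 − 72 = 8

8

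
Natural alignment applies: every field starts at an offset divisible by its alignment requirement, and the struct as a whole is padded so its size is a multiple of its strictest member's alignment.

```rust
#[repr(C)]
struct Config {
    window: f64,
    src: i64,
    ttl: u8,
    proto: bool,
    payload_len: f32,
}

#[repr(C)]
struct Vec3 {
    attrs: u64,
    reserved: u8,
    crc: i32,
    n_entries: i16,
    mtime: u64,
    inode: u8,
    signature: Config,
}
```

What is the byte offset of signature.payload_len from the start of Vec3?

60

Config: window at 0 (size 8, align 8) → ends 8; src at 8 (size 8, align 8) → ends 16; ttl at 16 (size 1, align 1) → ends 17; proto at 17 (size 1, align 1) → ends 18; pad 2 to align 4 for payload_len; payload_len at 20 (size 4, align 4) → ends 24; total 24 bytes, alignment 8
attrs at 0 (size 8, align 8) → ends 8
reserved at 8 (size 1, align 1) → ends 9
pad 3 to align 4 for crc
crc at 12 (size 4, align 4) → ends 16
n_entries at 16 (size 2, align 2) → ends 18
pad 6 to align 8 for mtime
mtime at 24 (size 8, align 8) → ends 32
inode at 32 (size 1, align 1) → ends 33
pad 7 to align 8 for signature
signature at 40 (size 24, align 8) → ends 64
within Config: payload_len at 20
40 + 20 = 60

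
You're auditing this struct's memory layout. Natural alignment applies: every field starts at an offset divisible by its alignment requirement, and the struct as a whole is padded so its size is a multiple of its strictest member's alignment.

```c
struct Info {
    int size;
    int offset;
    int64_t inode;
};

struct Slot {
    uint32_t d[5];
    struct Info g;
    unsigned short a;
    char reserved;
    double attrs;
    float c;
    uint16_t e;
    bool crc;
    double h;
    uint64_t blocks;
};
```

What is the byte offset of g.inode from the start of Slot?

Info: 0..4  size  (4B, 4-aligned); 4..8  offset  (4B, 4-aligned); 8..16  inode  (8B, 8-aligned); sizeof = 16, alignof = 8
0..20  d  (20B, 4-aligned)
20..24  -- padding (4B)
24..40  g  (16B, 8-aligned)
within Info: inode at 8
24 + 8 = 32

32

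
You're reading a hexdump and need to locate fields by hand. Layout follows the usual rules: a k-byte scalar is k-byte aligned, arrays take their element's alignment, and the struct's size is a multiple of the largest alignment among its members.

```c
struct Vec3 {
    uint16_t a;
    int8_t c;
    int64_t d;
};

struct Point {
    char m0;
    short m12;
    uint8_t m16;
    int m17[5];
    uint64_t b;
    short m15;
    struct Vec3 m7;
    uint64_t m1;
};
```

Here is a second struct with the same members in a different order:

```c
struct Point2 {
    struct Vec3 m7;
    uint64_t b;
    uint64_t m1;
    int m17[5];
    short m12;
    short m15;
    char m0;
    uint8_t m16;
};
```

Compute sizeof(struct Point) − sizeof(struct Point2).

8

Vec3: @0: a [2B, align 2] → 2; @2: c [1B, align 1] → 3; +5 pad (align 8); @8: d [8B, align 8] → 16; size 16, align 8
@0: m0 [1B, align 1] → 1
+1 pad (align 2)
@2: m12 [2B, align 2] → 4
@4: m16 [1B, align 1] → 5
+3 pad (align 4)
@8: m17 [20B, align 4] → 28
+4 pad (align 8)
@32: b [8B, align 8] → 40
@40: m15 [2B, align 2] → 42
+6 pad (align 8)
@48: m7 [16B, align 8] → 64
@64: m1 [8B, align 8] → 72
size 72, align 8
— Point2 —
@0: m7 [16B, align 8] → 16
@16: b [8B, align 8] → 24
@24: m1 [8B, align 8] → 32
@32: m17 [20B, align 4] → 52
@52: m12 [2B, align 2] → 54
@54: m15 [2B, align 2] → 56
@56: m0 [1B, align 1] → 57
@57: m16 [1B, align 1] → 58
+6 tail pad (align 8)
size 64, align 8
72 − 64 = 8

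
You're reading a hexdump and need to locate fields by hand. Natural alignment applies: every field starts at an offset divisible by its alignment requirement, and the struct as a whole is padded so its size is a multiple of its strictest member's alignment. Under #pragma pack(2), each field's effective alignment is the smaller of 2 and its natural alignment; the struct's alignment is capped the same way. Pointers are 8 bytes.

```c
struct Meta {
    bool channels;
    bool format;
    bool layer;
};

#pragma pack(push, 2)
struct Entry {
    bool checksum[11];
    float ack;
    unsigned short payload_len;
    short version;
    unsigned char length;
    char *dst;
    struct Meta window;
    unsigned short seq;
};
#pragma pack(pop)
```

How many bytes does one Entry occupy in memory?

36

Meta: 0..1  channels  (1B, 1-aligned); 1..2  format  (1B, 1-aligned); 2..3  layer  (1B, 1-aligned); sizeof = 3, alignof = 1
0..11  checksum  (11B, 1-aligned)
11..12  -- padding (1B)
12..16  ack  (4B, 2-aligned)
16..18  payload_len  (2B, 2-aligned)
18..20  version  (2B, 2-aligned)
20..21  length  (1B, 1-aligned)
21..22  -- padding (1B)
22..30  dst  (8B, 2-aligned)
30..33  window  (3B, 1-aligned)
33..34  -- padding (1B)
34..36  seq  (2B, 2-aligned)
sizeof = 36, alignof = 2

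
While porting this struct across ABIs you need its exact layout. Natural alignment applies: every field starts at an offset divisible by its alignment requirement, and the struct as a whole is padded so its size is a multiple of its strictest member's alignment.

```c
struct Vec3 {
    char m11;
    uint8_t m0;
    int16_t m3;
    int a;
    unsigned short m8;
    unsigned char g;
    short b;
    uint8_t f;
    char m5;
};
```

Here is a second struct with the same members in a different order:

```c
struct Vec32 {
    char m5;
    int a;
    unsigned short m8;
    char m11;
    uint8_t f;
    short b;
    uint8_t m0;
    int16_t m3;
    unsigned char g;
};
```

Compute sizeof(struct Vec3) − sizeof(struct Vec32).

0..1  m11  (1B, 1-aligned)
1..2  m0  (1B, 1-aligned)
2..4  m3  (2B, 2-aligned)
4..8  a  (4B, 4-aligned)
8..10  m8  (2B, 2-aligned)
10..11  g  (1B, 1-aligned)
11..12  -- padding (1B)
12..14  b  (2B, 2-aligned)
14..15  f  (1B, 1-aligned)
15..16  m5  (1B, 1-aligned)
sizeof = 16, alignof = 4
— Vec32 —
0..1  m5  (1B, 1-aligned)
1..4  -- padding (3B)
4..8  a  (4B, 4-aligned)
8..10  m8  (2B, 2-aligned)
10..11  m11  (1B, 1-aligned)
11..12  f  (1B, 1-aligned)
12..14  b  (2B, 2-aligned)
14..15  m0  (1B, 1-aligned)
15..16  -- padding (1B)
16..18  m3  (2B, 2-aligned)
18..19  g  (1B, 1-aligned)
19..20  -- tail padding (1B)
sizeof = 20, alignof = 4
16 − 20 = -4

-4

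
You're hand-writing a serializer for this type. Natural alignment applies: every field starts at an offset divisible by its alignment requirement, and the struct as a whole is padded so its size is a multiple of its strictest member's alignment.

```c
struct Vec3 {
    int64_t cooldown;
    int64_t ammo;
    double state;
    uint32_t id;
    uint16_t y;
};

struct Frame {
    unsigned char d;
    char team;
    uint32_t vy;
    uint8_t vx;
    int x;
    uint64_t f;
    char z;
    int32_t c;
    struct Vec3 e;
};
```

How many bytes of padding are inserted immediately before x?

Vec3: cooldown at 0 (size 8, align 8) → ends 8; ammo at 8 (size 8, align 8) → ends 16; state at 16 (size 8, align 8) → ends 24; id at 24 (size 4, align 4) → ends 28; y at 28 (size 2, align 2) → ends 30; tail pad 2 to reach multiple of 8; total 32 bytes, alignment 8
d at 0 (size 1, align 1) → ends 1
team at 1 (size 1, align 1) → ends 2
pad 2 to align 4 for vy
vy at 4 (size 4, align 4) → ends 8
vx at 8 (size 1, align 1) → ends 9
pad 3 to align 4 for x
x at 12 (size 4, align 4) → ends 16

3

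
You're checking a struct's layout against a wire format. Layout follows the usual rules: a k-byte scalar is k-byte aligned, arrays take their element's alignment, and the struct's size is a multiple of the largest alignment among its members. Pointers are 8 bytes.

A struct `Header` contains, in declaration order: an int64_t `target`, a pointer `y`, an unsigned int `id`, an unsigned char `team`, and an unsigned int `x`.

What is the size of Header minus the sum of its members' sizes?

7

0..8  target  (8B, 8-aligned)
8..16  y  (8B, 8-aligned)
16..20  id  (4B, 4-aligned)
20..21  team  (1B, 1-aligned)
21..24  -- padding (3B)
24..28  x  (4B, 4-aligned)
28..32  -- tail padding (4B)
sizeof = 32, alignof = 8
data bytes 25, size 32 → padding 7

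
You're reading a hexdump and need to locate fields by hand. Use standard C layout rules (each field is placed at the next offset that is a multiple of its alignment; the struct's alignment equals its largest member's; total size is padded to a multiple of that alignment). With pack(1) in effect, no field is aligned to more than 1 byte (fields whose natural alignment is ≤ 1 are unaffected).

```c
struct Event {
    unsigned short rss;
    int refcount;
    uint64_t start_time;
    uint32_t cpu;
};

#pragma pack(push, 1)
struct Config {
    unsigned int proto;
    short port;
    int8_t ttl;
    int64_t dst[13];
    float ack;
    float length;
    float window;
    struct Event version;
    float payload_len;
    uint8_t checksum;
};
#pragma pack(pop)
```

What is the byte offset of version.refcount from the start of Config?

127

Event: 0..2  rss  (2B, 2-aligned); 2..4  -- padding (2B); 4..8  refcount  (4B, 4-aligned); 8..16  start_time  (8B, 8-aligned); 16..20  cpu  (4B, 4-aligned); 20..24  -- tail padding (4B); sizeof = 24, alignof = 8
0..4  proto  (4B, 1-aligned)
4..6  port  (2B, 1-aligned)
6..7  ttl  (1B, 1-aligned)
7..111  dst  (104B, 1-aligned)
111..115  ack  (4B, 1-aligned)
115..119  length  (4B, 1-aligned)
119..123  window  (4B, 1-aligned)
123..147  version  (24B, 1-aligned)
within Event: refcount at 4
123 + 4 = 127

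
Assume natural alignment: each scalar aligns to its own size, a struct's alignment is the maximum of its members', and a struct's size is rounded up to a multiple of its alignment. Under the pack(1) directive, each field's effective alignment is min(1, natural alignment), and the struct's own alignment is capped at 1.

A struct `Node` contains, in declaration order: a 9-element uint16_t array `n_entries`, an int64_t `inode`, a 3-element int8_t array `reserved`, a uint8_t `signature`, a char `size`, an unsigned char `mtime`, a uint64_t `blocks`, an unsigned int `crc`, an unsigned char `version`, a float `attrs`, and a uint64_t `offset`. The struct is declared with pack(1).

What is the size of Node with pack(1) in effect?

@0: n_entries [18B, align 1] → 18
@18: inode [8B, align 1] → 26
@26: reserved [3B, align 1] → 29
@29: signature [1B, align 1] → 30
@30: size [1B, align 1] → 31
@31: mtime [1B, align 1] → 32
@32: blocks [8B, align 1] → 40
@40: crc [4B, align 1] → 44
@44: version [1B, align 1] → 45
@45: attrs [4B, align 1] → 49
@49: offset [8B, align 1] → 57
size 57, align 1

57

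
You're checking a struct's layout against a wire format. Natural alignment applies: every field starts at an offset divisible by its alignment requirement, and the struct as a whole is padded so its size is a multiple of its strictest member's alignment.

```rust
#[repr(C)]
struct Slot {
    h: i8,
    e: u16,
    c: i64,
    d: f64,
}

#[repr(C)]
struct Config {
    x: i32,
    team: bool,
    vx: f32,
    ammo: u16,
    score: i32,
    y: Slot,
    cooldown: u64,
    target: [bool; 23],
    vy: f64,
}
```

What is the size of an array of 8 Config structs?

Slot: @0: h [1B, align 1] → 1; +1 pad (align 2); @2: e [2B, align 2] → 4; +4 pad (align 8); @8: c [8B, align 8] → 16; @16: d [8B, align 8] → 24; size 24, align 8
@0: x [4B, align 4] → 4
@4: team [1B, align 1] → 5
+3 pad (align 4)
@8: vx [4B, align 4] → 12
@12: ammo [2B, align 2] → 14
+2 pad (align 4)
@16: score [4B, align 4] → 20
+4 pad (align 8)
@24: y [24B, align 8] → 48
@48: cooldown [8B, align 8] → 56
@56: target [23B, align 1] → 79
+1 pad (align 8)
@80: vy [8B, align 8] → 88
size 88, align 8
array of 8: 8 × 88 = 704

704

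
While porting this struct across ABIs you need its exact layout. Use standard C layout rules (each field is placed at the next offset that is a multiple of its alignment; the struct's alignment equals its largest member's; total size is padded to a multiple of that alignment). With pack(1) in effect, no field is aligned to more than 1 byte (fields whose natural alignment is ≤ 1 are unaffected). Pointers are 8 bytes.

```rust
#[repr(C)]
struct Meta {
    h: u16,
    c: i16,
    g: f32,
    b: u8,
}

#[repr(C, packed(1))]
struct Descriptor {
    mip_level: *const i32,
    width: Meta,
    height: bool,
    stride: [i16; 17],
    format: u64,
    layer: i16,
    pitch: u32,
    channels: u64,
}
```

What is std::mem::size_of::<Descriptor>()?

77 bytes

Meta: @0: h [2B, align 2] → 2; @2: c [2B, align 2] → 4; @4: g [4B, align 4] → 8; @8: b [1B, align 1] → 9; +3 tail pad (align 4); size 12, align 4
@0: mip_level [8B, align 1] → 8
@8: width [12B, align 1] → 20
@20: height [1B, align 1] → 21
@21: stride [34B, align 1] → 55
@55: format [8B, align 1] → 63
@63: layer [2B, align 1] → 65
@65: pitch [4B, align 1] → 69
@69: channels [8B, align 1] → 77
size 77, align 1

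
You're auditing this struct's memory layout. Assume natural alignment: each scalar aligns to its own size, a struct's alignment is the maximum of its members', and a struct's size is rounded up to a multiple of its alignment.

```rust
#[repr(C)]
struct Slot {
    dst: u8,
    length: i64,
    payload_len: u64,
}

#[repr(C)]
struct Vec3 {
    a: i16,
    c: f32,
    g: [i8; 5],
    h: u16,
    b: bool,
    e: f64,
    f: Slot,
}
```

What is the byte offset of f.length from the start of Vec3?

40

Slot: 0..1  dst  (1B, 1-aligned); 1..8  -- padding (7B); 8..16  length  (8B, 8-aligned); 16..24  payload_len  (8B, 8-aligned); sizeof = 24, alignof = 8
0..2  a  (2B, 2-aligned)
2..4  -- padding (2B)
4..8  c  (4B, 4-aligned)
8..13  g  (5B, 1-aligned)
13..14  -- padding (1B)
14..16  h  (2B, 2-aligned)
16..17  b  (1B, 1-aligned)
17..24  -- padding (7B)
24..32  e  (8B, 8-aligned)
32..56  f  (24B, 8-aligned)
within Slot: length at 8
32 + 8 = 40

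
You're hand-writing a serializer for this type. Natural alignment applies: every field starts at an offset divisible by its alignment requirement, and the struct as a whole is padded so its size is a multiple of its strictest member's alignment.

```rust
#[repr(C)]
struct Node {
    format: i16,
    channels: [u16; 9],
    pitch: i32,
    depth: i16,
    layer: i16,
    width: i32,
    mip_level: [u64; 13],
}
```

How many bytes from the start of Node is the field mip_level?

32

format at 0 (size 2, align 2) → ends 2
channels at 2 (size 18, align 2) → ends 20
pitch at 20 (size 4, align 4) → ends 24
depth at 24 (size 2, align 2) → ends 26
layer at 26 (size 2, align 2) → ends 28
width at 28 (size 4, align 4) → ends 32
mip_level at 32 (size 104, align 8) → ends 136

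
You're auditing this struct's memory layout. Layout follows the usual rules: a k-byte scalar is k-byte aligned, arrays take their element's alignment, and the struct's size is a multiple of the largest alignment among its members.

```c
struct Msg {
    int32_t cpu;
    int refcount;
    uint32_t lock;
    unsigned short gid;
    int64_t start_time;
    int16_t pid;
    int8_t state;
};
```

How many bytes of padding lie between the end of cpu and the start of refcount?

0

0..4  cpu  (4B, 4-aligned)
4..8  refcount  (4B, 4-aligned)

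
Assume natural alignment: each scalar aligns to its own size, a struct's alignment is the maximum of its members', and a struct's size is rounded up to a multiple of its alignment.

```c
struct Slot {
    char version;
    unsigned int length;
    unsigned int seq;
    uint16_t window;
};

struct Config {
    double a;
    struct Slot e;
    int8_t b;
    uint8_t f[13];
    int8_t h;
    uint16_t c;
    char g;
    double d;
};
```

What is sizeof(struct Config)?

Slot: @0: version [1B, align 1] → 1; +3 pad (align 4); @4: length [4B, align 4] → 8; @8: seq [4B, align 4] → 12; @12: window [2B, align 2] → 14; +2 tail pad (align 4); size 16, align 4
@0: a [8B, align 8] → 8
@8: e [16B, align 4] → 24
@24: b [1B, align 1] → 25
@25: f [13B, align 1] → 38
@38: h [1B, align 1] → 39
+1 pad (align 2)
@40: c [2B, align 2] → 42
@42: g [1B, align 1] → 43
+5 pad (align 8)
@48: d [8B, align 8] → 56
size 56, align 8

56 bytes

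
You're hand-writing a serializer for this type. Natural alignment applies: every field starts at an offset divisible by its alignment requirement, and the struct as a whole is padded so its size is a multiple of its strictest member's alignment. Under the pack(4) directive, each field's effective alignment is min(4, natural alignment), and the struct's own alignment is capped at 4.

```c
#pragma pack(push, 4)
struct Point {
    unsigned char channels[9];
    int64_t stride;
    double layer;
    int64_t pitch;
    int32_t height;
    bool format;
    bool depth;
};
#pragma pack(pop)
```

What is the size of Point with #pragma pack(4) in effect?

44

channels at 0 (size 9, align 1) → ends 9
pad 3 to align 4 for stride
stride at 12 (size 8, align 4) → ends 20
layer at 20 (size 8, align 4) → ends 28
pitch at 28 (size 8, align 4) → ends 36
height at 36 (size 4, align 4) → ends 40
format at 40 (size 1, align 1) → ends 41
depth at 41 (size 1, align 1) → ends 42
tail pad 2 to reach multiple of 4
total 44 bytes, alignment 4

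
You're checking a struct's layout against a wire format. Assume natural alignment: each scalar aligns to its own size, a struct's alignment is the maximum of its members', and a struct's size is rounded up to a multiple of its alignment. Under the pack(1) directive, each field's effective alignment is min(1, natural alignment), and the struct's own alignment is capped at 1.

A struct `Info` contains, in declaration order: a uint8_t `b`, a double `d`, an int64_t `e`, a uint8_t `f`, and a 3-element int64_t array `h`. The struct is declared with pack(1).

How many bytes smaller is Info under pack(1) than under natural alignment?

natural layout:
  @0: b [1B, align 1] → 1
  +7 pad (align 8)
  @8: d [8B, align 8] → 16
  @16: e [8B, align 8] → 24
  @24: f [1B, align 1] → 25
  +7 pad (align 8)
  @32: h [24B, align 8] → 56
  size 56, align 8
packed(1) layout:
  @0: b [1B, align 1] → 1
  @1: d [8B, align 1] → 9
  @9: e [8B, align 1] → 17
  @17: f [1B, align 1] → 18
  @18: h [24B, align 1] → 42
  size 42, align 1
56 − 42 = 14

14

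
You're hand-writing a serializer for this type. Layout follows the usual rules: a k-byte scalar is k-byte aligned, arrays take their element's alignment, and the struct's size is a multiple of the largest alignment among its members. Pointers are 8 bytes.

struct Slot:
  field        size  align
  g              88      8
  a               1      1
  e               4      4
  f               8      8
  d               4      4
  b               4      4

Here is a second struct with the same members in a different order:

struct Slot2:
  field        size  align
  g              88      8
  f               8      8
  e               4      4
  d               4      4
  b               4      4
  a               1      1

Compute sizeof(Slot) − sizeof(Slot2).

0..88  g  (88B, 8-aligned)
88..89  a  (1B, 1-aligned)
89..92  -- padding (3B)
92..96  e  (4B, 4-aligned)
96..104  f  (8B, 8-aligned)
104..108  d  (4B, 4-aligned)
108..112  b  (4B, 4-aligned)
sizeof = 112, alignof = 8
— Slot2 —
0..88  g  (88B, 8-aligned)
88..96  f  (8B, 8-aligned)
96..100  e  (4B, 4-aligned)
100..104  d  (4B, 4-aligned)
104..108  b  (4B, 4-aligned)
108..109  a  (1B, 1-aligned)
109..112  -- tail padding (3B)
sizeof = 112, alignof = 8
112 − 112 = 0

0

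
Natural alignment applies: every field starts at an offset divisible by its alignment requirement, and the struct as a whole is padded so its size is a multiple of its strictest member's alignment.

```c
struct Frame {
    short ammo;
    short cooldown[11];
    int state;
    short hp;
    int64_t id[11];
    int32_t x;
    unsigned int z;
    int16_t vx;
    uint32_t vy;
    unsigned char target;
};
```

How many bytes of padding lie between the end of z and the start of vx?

@0: ammo [2B, align 2] → 2
@2: cooldown [22B, align 2] → 24
@24: state [4B, align 4] → 28
@28: hp [2B, align 2] → 30
+2 pad (align 8)
@32: id [88B, align 8] → 120
@120: x [4B, align 4] → 124
@124: z [4B, align 4] → 128
@128: vx [2B, align 2] → 130

0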